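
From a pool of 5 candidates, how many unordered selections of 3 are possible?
C(5,3) = 5!/(3!×2!) = 10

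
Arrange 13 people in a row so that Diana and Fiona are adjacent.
Treat as block: (13-1)! × 2! = 479001600 × 2 = 958003200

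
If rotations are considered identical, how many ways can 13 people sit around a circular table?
Circular: fix one position, arrange the rest. (13-1)! = 479001600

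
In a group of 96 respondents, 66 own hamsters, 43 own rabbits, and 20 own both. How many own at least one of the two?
|A∪B| = |A| + |B| - |A∩B| = 66 + 43 - 20 = 89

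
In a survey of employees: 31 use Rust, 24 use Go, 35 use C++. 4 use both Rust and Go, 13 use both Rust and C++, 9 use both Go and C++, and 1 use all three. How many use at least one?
|A∪B∪C| = 31+24+35-4-13-9+1 = 65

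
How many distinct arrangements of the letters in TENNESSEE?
9! / (1! × 4! × 2! × 2!) = 3780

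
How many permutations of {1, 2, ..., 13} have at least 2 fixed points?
Exactly j fixed points: C(13,j)·!(13-j); sum over j ≥ 2 (derangement numbers via !m = (m-1)·(!(m-1) + !(m-2)): !0..!11 = 1, 0, 1, 2, 9, 44, 265, 1854, 14833, 133496, 1334961, 14684570). Σ_{j=2}^{13} C(13,j)·!(13-j) = C(13,2)·!11 + C(13,3)·!10 + C(13,4)·!9 + C(13,5)·!8 + C(13,6)·!7 + C(13,7)·!6 + C(13,8)·!5 + C(13,9)·!4 + C(13,10)·!3 + C(13,11)·!2 + C(13,12)·!1 + C(13,13)·!0 = 78·14684570 + 286·1334961 + 715·133496 + 1287·14833 + 1716·1854 + 1716·265 + 1287·44 + 715·9 + 286·2 + 78·1 + 13·0 + 1·1 = 1645434935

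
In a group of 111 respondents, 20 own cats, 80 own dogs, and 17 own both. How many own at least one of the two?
|A∪B| = |A| + |B| - |A∩B| = 20 + 80 - 17 = 83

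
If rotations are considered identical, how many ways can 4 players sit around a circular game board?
Circular: fix one position, arrange the rest. (4-1)! = 6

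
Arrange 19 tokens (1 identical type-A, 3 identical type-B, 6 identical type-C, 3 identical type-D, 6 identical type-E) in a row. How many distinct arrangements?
19! / (1! × 3! × 6! × 3! × 6!) = 6518191680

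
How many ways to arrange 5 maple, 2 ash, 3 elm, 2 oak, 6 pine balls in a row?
18! / (5! × 2! × 3! × 2! × 6!) = 3087564480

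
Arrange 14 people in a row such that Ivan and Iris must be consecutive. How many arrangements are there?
Treat the 2 as one block: (14-2+1)! × 2! = 6227020800 × 2 = 12454041600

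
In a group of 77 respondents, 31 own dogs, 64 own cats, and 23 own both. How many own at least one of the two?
|A∪B| = |A| + |B| - |A∩B| = 31 + 64 - 23 = 72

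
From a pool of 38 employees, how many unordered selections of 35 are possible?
C(38,35) = 38!/(35!×3!) = 8436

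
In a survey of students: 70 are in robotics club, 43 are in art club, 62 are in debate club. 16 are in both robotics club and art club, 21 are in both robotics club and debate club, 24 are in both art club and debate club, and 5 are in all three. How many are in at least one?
|A∪B∪C| = 70+43+62-16-21-24+5 = 119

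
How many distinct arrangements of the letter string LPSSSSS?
7! / (1! × 5! × 1!) = 42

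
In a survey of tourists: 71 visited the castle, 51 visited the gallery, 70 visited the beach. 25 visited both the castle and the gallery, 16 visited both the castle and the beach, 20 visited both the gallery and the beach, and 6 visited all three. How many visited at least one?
|A∪B∪C| = 71+51+70-25-16-20+6 = 137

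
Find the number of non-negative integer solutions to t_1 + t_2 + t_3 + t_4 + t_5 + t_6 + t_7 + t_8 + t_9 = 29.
C(29+9-1, 9-1) = C(37, 8) = 38608020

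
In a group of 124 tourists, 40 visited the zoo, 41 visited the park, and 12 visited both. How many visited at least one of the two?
|A∪B| = |A| + |B| - |A∩B| = 40 + 41 - 12 = 69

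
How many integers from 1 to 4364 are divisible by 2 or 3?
⌊4364/2⌋ + ⌊4364/3⌋ - ⌊4364/6⌋ = 2182 + 1454 - 727 = 2909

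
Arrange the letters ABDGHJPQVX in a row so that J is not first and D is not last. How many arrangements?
By inclusion-exclusion: 10! - 2×(10-1)! + (10-2)! = 3628800 - 725760 + 40320 = 2943360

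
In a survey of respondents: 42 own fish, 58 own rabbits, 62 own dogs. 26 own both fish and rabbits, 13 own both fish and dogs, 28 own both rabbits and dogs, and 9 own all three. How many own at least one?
|A∪B∪C| = 42+58+62-26-13-28+9 = 104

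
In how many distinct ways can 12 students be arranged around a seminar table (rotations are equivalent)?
Circular: fix one position, arrange the rest. (12-1)! = 39916800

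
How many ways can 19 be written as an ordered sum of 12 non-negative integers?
C(19+12-1, 12-1) = C(30, 11) = 54627300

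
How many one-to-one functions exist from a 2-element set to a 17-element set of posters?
P(17,2) = 17!/(17-2)! = 272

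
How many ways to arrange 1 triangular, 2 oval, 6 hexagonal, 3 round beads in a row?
12! / (1! × 2! × 6! × 3!) = 55440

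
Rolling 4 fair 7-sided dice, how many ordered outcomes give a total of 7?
Coefficient of x^7 in (x + x² + ... + x^7)^4. By inclusion-exclusion on dice exceeding 7: Σ_j (-1)^j C(4,j)·C(7-1-7j, 3) = C(4,0)·C(6,3) = 1·20 = 20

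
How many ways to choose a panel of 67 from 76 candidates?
C(76,67) = 76!/(67!×9!) = 142466675900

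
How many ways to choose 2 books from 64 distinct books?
C(64,2) = 64!/(2!×62!) = 2016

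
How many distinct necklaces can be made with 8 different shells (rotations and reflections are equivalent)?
(8-1)!/2 = 5040/2 = 2520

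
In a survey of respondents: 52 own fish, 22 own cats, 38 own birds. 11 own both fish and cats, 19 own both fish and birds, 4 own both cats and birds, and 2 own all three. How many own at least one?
|A∪B∪C| = 52+22+38-11-19-4+2 = 80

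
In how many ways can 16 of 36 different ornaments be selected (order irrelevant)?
C(36,16) = 36!/(16!×20!) = 7307872110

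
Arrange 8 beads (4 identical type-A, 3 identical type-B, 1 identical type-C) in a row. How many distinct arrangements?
8! / (4! × 3! × 1!) = 280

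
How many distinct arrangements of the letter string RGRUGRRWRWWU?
12! / (2! × 2! × 5! × 3!) = 166320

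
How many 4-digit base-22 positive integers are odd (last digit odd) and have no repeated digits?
Last∈{1,3,5,7,9,11,13,15,17,19,21}. Last=0: 0. Last nonzero: 11×20×P(20,2) = 83600. Total = 83600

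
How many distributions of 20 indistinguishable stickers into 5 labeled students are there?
C(20+5-1, 5-1) = C(24, 4) = 10626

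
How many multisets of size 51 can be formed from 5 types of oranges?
C(51+5-1, 5-1) = C(55, 4) = 341055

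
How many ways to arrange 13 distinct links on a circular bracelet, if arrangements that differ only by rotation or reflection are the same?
(13-1)!/2 = 479001600/2 = 239500800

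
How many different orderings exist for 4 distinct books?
4! = 24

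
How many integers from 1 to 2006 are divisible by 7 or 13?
⌊2006/7⌋ + ⌊2006/13⌋ - ⌊2006/91⌋ = 286 + 154 - 22 = 418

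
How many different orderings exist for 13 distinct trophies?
13! = 6227020800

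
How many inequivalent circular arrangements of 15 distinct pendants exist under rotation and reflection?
(15-1)!/2 = 87178291200/2 = 43589145600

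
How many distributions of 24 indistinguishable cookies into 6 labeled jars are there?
C(24+6-1, 6-1) = C(29, 5) = 118755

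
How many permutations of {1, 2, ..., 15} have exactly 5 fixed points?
Choose the 5 fixed points C(15,5) = 3003, derange the rest: !10 = Σ_{j=0}^{10} (-1)^j·10!/j! = 3628800 - 3628800 + 1814400 - 604800 + 151200 - 30240 + 5040 - 720 + 90 - 10 + 1 = 1334961. Product = 3003 × 1334961 = 4008887883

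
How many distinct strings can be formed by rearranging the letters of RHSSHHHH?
8! / (1! × 2! × 5!) = 168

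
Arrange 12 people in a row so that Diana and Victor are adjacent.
Treat as block: (12-1)! × 2! = 39916800 × 2 = 79833600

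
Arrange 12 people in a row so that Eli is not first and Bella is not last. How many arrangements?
By inclusion-exclusion: 12! - 2×(12-1)! + (12-2)! = 479001600 - 79833600 + 3628800 = 402796800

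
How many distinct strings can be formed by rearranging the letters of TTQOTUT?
7! / (1! × 1! × 4! × 1!) = 210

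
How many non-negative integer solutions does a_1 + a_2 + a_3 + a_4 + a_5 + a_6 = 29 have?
C(29+6-1, 6-1) = C(34, 5) = 278256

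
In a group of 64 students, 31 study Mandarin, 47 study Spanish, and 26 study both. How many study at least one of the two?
|A∪B| = |A| + |B| - |A∩B| = 31 + 47 - 26 = 52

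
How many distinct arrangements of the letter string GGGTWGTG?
8! / (2! × 1! × 5!) = 168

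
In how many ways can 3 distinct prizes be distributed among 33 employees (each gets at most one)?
P(33,3) = 33!/(33-3)! = 32736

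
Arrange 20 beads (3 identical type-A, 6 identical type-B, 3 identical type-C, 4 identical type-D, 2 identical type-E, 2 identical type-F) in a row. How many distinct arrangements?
20! / (3! × 6! × 3! × 4! × 2! × 2!) = 977728752000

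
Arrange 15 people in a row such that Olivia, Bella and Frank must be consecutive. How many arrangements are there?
Treat the 3 as one block: (15-3+1)! × 3! = 6227020800 × 6 = 37362124800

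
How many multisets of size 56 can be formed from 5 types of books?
C(56+5-1, 5-1) = C(60, 4) = 487635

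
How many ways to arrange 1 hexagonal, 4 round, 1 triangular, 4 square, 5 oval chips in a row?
15! / (1! × 4! × 1! × 4! × 5!) = 18918900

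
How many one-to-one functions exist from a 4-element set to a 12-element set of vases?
P(12,4) = 12!/(12-4)! = 11880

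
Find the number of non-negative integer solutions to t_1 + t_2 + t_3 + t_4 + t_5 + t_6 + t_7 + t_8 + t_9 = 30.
C(30+9-1, 9-1) = C(38, 8) = 48903492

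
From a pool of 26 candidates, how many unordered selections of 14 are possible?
C(26,14) = 26!/(14!×12!) = 9657700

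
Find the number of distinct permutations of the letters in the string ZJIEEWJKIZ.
10! / (2! × 1! × 2! × 2! × 1! × 2!) = 226800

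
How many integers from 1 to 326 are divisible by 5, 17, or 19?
⌊326/5⌋+⌊326/17⌋+⌊326/19⌋ - ⌊326/85⌋-⌊326/95⌋-⌊326/323⌋ + ⌊326/1615⌋ = 65+19+17 - 3-3-1 + 0 = 94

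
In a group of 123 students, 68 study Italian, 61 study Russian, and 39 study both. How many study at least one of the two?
|A∪B| = |A| + |B| - |A∩B| = 68 + 61 - 39 = 90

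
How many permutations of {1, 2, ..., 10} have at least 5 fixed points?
Exactly j fixed points: C(10,j)·!(10-j); sum over j ≥ 5 (derangement numbers via !m = (m-1)·(!(m-1) + !(m-2)): !0..!5 = 1, 0, 1, 2, 9, 44). Σ_{j=5}^{10} C(10,j)·!(10-j) = C(10,5)·!5 + C(10,6)·!4 + C(10,7)·!3 + C(10,8)·!2 + C(10,9)·!1 + C(10,10)·!0 = 252·44 + 210·9 + 120·2 + 45·1 + 10·0 + 1·1 = 13264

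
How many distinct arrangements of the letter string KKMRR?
5! / (2! × 1! × 2!) = 30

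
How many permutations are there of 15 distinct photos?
15! = 1307674368000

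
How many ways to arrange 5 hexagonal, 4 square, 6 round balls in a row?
15! / (5! × 4! × 6!) = 630630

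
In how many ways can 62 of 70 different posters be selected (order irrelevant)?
C(70,62) = 70!/(62!×8!) = 9440350920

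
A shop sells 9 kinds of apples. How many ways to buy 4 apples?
C(4+9-1, 9-1) = C(12, 8) = 495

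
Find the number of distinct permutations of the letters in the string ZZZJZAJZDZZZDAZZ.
16! / (2! × 2! × 10! × 2!) = 720720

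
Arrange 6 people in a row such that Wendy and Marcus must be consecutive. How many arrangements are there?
Treat the 2 as one block: (6-2+1)! × 2! = 120 × 2 = 240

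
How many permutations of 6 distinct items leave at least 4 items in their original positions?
Exactly j fixed points: C(6,j)·!(6-j); sum over j ≥ 4 (derangement numbers via !m = (m-1)·(!(m-1) + !(m-2)): !0..!2 = 1, 0, 1). Σ_{j=4}^{6} C(6,j)·!(6-j) = C(6,4)·!2 + C(6,5)·!1 + C(6,6)·!0 = 15·1 + 6·0 + 1·1 = 16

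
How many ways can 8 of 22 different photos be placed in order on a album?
P(22,8) = 22!/(22-8)! = 12893126400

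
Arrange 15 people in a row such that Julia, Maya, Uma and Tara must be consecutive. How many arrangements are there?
Treat the 4 as one block: (15-4+1)! × 4! = 479001600 × 24 = 11496038400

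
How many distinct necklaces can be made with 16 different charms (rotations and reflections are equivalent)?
(16-1)!/2 = 1307674368000/2 = 653837184000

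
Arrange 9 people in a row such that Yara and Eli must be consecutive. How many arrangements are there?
Treat the 2 as one block: (9-2+1)! × 2! = 40320 × 2 = 80640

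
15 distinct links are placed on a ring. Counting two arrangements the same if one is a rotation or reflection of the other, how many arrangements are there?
(15-1)!/2 = 87178291200/2 = 43589145600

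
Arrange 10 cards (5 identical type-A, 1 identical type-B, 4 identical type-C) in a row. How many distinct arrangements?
10! / (5! × 1! × 4!) = 1260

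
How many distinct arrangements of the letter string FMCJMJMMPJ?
10! / (1! × 4! × 1! × 3! × 1!) = 25200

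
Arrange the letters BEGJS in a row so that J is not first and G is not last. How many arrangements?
By inclusion-exclusion: 5! - 2×(5-1)! + (5-2)! = 120 - 48 + 6 = 78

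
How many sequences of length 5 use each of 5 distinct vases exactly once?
5! = 120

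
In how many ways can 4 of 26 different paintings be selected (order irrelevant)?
C(26,4) = 26!/(4!×22!) = 14950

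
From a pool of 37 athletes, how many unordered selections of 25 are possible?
C(37,25) = 37!/(25!×12!) = 1852482996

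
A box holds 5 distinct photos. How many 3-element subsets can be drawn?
C(5,3) = 5!/(3!×2!) = 10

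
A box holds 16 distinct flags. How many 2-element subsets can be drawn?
C(16,2) = 16!/(2!×14!) = 120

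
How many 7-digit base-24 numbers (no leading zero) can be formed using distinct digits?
First digit: 23 choices (nonzero). Then descending: 23 × 23 × 22 × 21 × 20 × 19 × 18 = 1671682320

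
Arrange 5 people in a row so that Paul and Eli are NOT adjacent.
Total - adjacent = 5! - (5-1)!×2 = 120 - 48 = 72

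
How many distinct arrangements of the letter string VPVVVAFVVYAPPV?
14! / (1! × 3! × 1! × 2! × 7!) = 1441440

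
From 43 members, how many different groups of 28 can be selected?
C(43,28) = 43!/(28!×15!) = 151532656696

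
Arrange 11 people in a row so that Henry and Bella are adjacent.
Treat as block: (11-1)! × 2! = 3628800 × 2 = 7257600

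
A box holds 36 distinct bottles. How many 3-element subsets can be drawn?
C(36,3) = 36!/(3!×33!) = 7140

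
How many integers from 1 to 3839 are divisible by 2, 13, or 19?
⌊3839/2⌋+⌊3839/13⌋+⌊3839/19⌋ - ⌊3839/26⌋-⌊3839/38⌋-⌊3839/247⌋ + ⌊3839/494⌋ = 1919+295+202 - 147-101-15 + 7 = 2160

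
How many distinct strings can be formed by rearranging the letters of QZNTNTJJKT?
10! / (1! × 1! × 1! × 3! × 2! × 2!) = 151200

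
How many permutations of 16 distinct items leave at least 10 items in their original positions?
Exactly j fixed points: C(16,j)·!(16-j); sum over j ≥ 10 (derangement numbers via !m = (m-1)·(!(m-1) + !(m-2)): !0..!6 = 1, 0, 1, 2, 9, 44, 265). Σ_{j=10}^{16} C(16,j)·!(16-j) = C(16,10)·!6 + C(16,11)·!5 + C(16,12)·!4 + C(16,13)·!3 + C(16,14)·!2 + C(16,15)·!1 + C(16,16)·!0 = 8008·265 + 4368·44 + 1820·9 + 560·2 + 120·1 + 16·0 + 1·1 = 2331933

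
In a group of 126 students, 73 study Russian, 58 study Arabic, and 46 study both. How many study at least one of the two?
|A∪B| = |A| + |B| - |A∩B| = 73 + 58 - 46 = 85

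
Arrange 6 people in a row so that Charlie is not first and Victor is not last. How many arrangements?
By inclusion-exclusion: 6! - 2×(6-1)! + (6-2)! = 720 - 240 + 24 = 504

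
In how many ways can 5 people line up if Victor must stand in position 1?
Fix one position: (5-1)! = 24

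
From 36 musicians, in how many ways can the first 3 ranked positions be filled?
P(36,3) = 36!/(36-3)! = 42840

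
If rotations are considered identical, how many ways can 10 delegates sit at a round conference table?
Circular: fix one position, arrange the rest. (10-1)! = 362880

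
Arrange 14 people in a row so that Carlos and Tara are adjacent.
Treat as block: (14-1)! × 2! = 6227020800 × 2 = 12454041600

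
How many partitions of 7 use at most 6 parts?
By conjugation, equals partitions of 7 into parts ≤ 6. Let r_j(i) = number of partitions of i into parts ≤ j, for i = 0..7. r_1(i) = 1 for all i; r_j(i) = r_{j-1}(i) + r_j(i-j). Rows j = 2..6: ≤2: 1 1 2 2 3 3 4 4; ≤3: 1 1 2 3 4 5 7 8; ≤4: 1 1 2 3 5 6 9 11; ≤5: 1 1 2 3 5 7 10 13; ≤6: 1 1 2 3 5 7 11 14. r_6(7) = 14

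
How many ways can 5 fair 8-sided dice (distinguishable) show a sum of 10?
Coefficient of x^10 in (x + x² + ... + x^8)^5. By inclusion-exclusion on dice exceeding 8: Σ_j (-1)^j C(5,j)·C(10-1-8j, 4) = C(5,0)·C(9,4) = 1·126 = 126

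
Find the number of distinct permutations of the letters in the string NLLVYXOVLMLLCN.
14! / (1! × 1! × 2! × 1! × 1! × 5! × 1! × 2!) = 181621440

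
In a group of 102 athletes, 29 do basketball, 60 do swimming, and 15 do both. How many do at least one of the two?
|A∪B| = |A| + |B| - |A∩B| = 29 + 60 - 15 = 74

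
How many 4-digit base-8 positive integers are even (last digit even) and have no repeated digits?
Last∈{0,2,4,6}. Last=0: 210. Last nonzero: 3×6×P(6,2) = 540. Total = 750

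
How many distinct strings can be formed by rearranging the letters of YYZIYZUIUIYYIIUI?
16! / (2! × 5! × 3! × 6!) = 20180160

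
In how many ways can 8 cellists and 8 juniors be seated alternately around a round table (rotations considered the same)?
Fix one of the cellists: (8-1)! ways for the remaining cellists, × 8! ways for the juniors = 5040 × 40320 = 203212800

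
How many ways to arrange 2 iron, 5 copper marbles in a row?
7! / (2! × 5!) = 21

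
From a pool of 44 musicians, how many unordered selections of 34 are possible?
C(44,34) = 44!/(34!×10!) = 2481256778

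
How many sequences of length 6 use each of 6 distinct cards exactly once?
6! = 720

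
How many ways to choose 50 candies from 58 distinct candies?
C(58,50) = 58!/(50!×8!) = 1916797311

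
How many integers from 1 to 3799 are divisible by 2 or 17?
⌊3799/2⌋ + ⌊3799/17⌋ - ⌊3799/34⌋ = 1899 + 223 - 111 = 2011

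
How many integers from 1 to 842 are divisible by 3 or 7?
⌊842/3⌋ + ⌊842/7⌋ - ⌊842/21⌋ = 280 + 120 - 40 = 360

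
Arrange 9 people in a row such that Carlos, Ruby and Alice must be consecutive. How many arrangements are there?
Treat the 3 as one block: (9-3+1)! × 3! = 5040 × 6 = 30240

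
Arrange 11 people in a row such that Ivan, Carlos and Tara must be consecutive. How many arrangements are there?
Treat the 3 as one block: (11-3+1)! × 3! = 362880 × 6 = 2177280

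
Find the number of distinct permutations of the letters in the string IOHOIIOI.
8! / (1! × 4! × 3!) = 280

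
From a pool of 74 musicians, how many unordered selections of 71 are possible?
C(74,71) = 74!/(71!×3!) = 64824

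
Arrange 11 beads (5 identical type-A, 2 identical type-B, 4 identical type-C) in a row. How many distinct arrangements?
11! / (5! × 2! × 4!) = 6930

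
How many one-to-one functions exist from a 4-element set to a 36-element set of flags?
P(36,4) = 36!/(36-4)! = 1413720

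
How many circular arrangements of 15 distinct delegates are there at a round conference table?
Circular: fix one position, arrange the rest. (15-1)! = 87178291200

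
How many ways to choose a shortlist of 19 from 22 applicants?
C(22,19) = 22!/(19!×3!) = 1540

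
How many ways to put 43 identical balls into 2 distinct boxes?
C(43+2-1, 2-1) = C(44, 1) = 44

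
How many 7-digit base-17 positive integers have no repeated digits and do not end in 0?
Last digit: 16 nonzero choices. First digit: 15 (nonzero, ≠last). Middle 5: P(15,5) = 360360. Total = 86486400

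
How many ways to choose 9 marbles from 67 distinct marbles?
C(67,9) = 67!/(9!×58!) = 42757703560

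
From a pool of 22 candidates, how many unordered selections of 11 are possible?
C(22,11) = 22!/(11!×11!) = 705432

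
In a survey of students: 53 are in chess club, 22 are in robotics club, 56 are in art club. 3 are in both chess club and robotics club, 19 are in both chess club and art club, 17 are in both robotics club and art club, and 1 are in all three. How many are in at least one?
|A∪B∪C| = 53+22+56-3-19-17+1 = 93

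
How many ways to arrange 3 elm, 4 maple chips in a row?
7! / (3! × 4!) = 35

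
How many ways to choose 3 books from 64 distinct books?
C(64,3) = 64!/(3!×61!) = 41664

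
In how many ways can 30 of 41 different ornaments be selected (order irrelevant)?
C(41,30) = 41!/(30!×11!) = 3159461968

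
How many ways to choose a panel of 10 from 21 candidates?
C(21,10) = 21!/(10!×11!) = 352716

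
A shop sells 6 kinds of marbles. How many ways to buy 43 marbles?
C(43+6-1, 6-1) = C(48, 5) = 1712304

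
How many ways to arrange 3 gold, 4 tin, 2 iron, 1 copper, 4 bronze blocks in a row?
14! / (3! × 4! × 2! × 1! × 4!) = 12612600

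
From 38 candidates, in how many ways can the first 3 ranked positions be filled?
P(38,3) = 38!/(38-3)! = 50616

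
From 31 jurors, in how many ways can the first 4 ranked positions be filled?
P(31,4) = 31!/(31-4)! = 755160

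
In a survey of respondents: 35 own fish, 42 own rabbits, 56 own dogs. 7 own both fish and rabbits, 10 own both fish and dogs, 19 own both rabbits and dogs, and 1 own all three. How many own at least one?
|A∪B∪C| = 35+42+56-7-10-19+1 = 98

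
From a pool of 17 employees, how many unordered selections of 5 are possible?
C(17,5) = 17!/(5!×12!) = 6188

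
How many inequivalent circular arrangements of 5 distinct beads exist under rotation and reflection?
(5-1)!/2 = 24/2 = 12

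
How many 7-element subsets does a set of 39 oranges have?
C(39,7) = 39!/(7!×32!) = 15380937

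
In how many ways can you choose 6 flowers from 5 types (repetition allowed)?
C(6+5-1, 5-1) = C(10, 4) = 210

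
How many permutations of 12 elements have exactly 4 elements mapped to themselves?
Choose the 4 fixed points C(12,4) = 495, derange the rest: !8 = Σ_{j=0}^{8} (-1)^j·8!/j! = 40320 - 40320 + 20160 - 6720 + 1680 - 336 + 56 - 8 + 1 = 14833. Product = 495 × 14833 = 7342335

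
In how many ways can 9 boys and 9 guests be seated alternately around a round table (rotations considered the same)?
Fix one of the boys: (9-1)! ways for the remaining boys, × 9! ways for the guests = 40320 × 362880 = 14631321600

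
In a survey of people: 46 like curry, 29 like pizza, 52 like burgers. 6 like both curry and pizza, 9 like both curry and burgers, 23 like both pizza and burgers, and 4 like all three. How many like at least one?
|A∪B∪C| = 46+29+52-6-9-23+4 = 93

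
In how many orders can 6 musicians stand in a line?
6! = 720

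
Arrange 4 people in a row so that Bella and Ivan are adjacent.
Treat as block: (4-1)! × 2! = 6 × 2 = 12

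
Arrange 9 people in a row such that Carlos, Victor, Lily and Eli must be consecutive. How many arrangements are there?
Treat the 4 as one block: (9-4+1)! × 4! = 720 × 24 = 17280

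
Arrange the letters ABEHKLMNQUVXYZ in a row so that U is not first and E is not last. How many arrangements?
By inclusion-exclusion: 14! - 2×(14-1)! + (14-2)! = 87178291200 - 12454041600 + 479001600 = 75203251200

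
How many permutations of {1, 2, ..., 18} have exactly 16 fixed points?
Choose the 16 fixed points C(18,16) = 153, derange the rest: !2 = Σ_{j=0}^{2} (-1)^j·2!/j! = 2 - 2 + 1 = 1. Product = 153 × 1 = 153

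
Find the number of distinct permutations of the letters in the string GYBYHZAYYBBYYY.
14! / (7! × 1! × 1! × 3! × 1! × 1!) = 2882880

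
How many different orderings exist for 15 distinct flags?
15! = 1307674368000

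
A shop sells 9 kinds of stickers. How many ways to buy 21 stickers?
C(21+9-1, 9-1) = C(29, 8) = 4292145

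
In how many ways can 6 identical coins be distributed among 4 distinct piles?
C(6+4-1, 4-1) = C(9, 3) = 84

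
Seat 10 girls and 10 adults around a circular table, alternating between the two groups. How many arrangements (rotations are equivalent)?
Fix one of the girls: (10-1)! ways for the remaining girls, × 10! ways for the adults = 362880 × 3628800 = 1316818944000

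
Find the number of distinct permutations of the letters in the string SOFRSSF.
7! / (2! × 3! × 1! × 1!) = 420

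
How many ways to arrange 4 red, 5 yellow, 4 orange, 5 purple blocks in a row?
18! / (4! × 5! × 4! × 5!) = 771891120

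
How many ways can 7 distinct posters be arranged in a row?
7! = 5040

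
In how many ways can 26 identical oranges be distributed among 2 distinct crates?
C(26+2-1, 2-1) = C(27, 1) = 27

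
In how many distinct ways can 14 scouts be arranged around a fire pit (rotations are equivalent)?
Circular: fix one position, arrange the rest. (14-1)! = 6227020800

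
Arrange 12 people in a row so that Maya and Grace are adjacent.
Treat as block: (12-1)! × 2! = 39916800 × 2 = 79833600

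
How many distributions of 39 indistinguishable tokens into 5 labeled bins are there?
C(39+5-1, 5-1) = C(43, 4) = 123410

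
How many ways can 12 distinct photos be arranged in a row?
12! = 479001600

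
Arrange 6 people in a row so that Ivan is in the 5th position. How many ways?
Fix one position: (6-1)! = 120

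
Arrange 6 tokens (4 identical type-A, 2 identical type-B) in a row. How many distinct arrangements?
6! / (4! × 2!) = 15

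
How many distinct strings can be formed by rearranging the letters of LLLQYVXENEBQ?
12! / (2! × 1! × 1! × 1! × 1! × 1! × 3! × 2!) = 19958400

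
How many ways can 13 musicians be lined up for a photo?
13! = 6227020800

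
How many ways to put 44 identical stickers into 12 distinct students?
C(44+12-1, 12-1) = C(55, 11) = 119653565850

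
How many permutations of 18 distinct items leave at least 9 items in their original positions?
Exactly j fixed points: C(18,j)·!(18-j); sum over j ≥ 9 (derangement numbers via !m = (m-1)·(!(m-1) + !(m-2)): !0..!9 = 1, 0, 1, 2, 9, 44, 265, 1854, 14833, 133496). Σ_{j=9}^{18} C(18,j)·!(18-j) = C(18,9)·!9 + C(18,10)·!8 + C(18,11)·!7 + C(18,12)·!6 + C(18,13)·!5 + C(18,14)·!4 + C(18,15)·!3 + C(18,16)·!2 + C(18,17)·!1 + C(18,18)·!0 = 48620·133496 + 43758·14833 + 31824·1854 + 18564·265 + 8568·44 + 3060·9 + 816·2 + 153·1 + 18·0 + 1·1 = 7203965408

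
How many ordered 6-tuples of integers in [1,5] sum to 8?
Coefficient of x^8 in (x + x² + ... + x^5)^6. By inclusion-exclusion on dice exceeding 5: Σ_j (-1)^j C(6,j)·C(8-1-5j, 5) = C(6,0)·C(7,5) = 1·21 = 21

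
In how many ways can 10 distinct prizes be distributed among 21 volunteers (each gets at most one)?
P(21,10) = 21!/(21-10)! = 1279935820800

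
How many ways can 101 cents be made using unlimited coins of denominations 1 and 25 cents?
Coefficient of x^101 in 1/(1-x^1) · 1/(1-x^25). Use j coins of 25 for j = 0..⌊101/25⌋ = 4, the rest in 1s: 4 + 1 = 5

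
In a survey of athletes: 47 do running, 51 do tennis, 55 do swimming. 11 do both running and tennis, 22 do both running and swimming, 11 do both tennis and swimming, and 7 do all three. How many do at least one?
|A∪B∪C| = 47+51+55-11-22-11+7 = 116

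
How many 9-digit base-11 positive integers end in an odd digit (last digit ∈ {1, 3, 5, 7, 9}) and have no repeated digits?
Last∈{1,3,5,7,9}. Last=0: 0. Last nonzero: 5×9×P(9,7) = 8164800. Total = 8164800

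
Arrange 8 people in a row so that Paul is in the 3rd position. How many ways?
Fix one position: (8-1)! = 5040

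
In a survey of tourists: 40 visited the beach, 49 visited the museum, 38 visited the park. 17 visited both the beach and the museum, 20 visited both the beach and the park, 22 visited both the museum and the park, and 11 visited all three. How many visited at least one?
|A∪B∪C| = 40+49+38-17-20-22+11 = 79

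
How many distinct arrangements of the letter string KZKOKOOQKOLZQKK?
15! / (1! × 2! × 6! × 2! × 4!) = 18918900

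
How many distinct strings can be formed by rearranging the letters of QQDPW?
5! / (1! × 1! × 2! × 1!) = 60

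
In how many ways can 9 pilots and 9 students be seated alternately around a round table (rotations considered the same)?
Fix one of the pilots: (9-1)! ways for the remaining pilots, × 9! ways for the students = 40320 × 362880 = 14631321600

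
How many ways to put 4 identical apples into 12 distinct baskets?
C(4+12-1, 12-1) = C(15, 11) = 1365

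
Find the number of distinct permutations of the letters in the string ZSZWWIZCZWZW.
12! / (1! × 4! × 1! × 1! × 5!) = 166320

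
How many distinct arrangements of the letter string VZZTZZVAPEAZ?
12! / (1! × 2! × 1! × 2! × 1! × 5!) = 997920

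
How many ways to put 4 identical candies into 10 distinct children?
C(4+10-1, 10-1) = C(13, 9) = 715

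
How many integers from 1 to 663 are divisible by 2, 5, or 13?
⌊663/2⌋+⌊663/5⌋+⌊663/13⌋ - ⌊663/10⌋-⌊663/26⌋-⌊663/65⌋ + ⌊663/130⌋ = 331+132+51 - 66-25-10 + 5 = 418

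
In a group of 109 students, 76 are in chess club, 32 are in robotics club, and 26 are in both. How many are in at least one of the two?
|A∪B| = |A| + |B| - |A∩B| = 76 + 32 - 26 = 82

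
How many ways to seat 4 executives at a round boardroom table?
Circular: fix one position, arrange the rest. (4-1)! = 6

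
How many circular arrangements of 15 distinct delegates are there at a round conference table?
Circular: fix one position, arrange the rest. (15-1)! = 87178291200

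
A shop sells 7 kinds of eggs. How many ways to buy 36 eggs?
C(36+7-1, 7-1) = C(42, 6) = 5245786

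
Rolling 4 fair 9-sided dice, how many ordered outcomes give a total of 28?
Coefficient of x^28 in (x + x² + ... + x^9)^4. By inclusion-exclusion on dice exceeding 9: Σ_j (-1)^j C(4,j)·C(28-1-9j, 3) = C(4,0)·C(27,3) - C(4,1)·C(18,3) + C(4,2)·C(9,3) = 1·2925 - 4·816 + 6·84 = 165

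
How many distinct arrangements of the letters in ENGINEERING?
11! / (3! × 3! × 2! × 2! × 1!) = 277200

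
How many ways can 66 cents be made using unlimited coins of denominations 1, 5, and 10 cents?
Coefficient of x^66 in 1/(1-x^1) · 1/(1-x^5) · 1/(1-x^10). Case on j = number of 10-cent coins (j = 0..6); remainder r = 66 - 10j is made from {1,5} in ⌊r/5⌋+1 ways. r = 66, 56, 46, 36, 26, 16, 6 → 14 + 12 + 10 + 8 + 6 + 4 + 2 = 56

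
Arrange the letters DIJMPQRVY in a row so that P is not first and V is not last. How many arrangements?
By inclusion-exclusion: 9! - 2×(9-1)! + (9-2)! = 362880 - 80640 + 5040 = 287280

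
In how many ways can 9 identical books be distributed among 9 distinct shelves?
C(9+9-1, 9-1) = C(17, 8) = 24310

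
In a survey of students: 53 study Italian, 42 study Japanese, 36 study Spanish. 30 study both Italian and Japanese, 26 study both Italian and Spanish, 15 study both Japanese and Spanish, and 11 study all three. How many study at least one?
|A∪B∪C| = 53+42+36-30-26-15+11 = 71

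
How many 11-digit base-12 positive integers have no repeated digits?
First digit: 11 choices (nonzero). Then descending: 11 × 11 × 10 × 9 × 8 × 7 × 6 × 5 × 4 × 3 × 2 = 439084800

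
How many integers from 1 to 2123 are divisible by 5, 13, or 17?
⌊2123/5⌋+⌊2123/13⌋+⌊2123/17⌋ - ⌊2123/65⌋-⌊2123/85⌋-⌊2123/221⌋ + ⌊2123/1105⌋ = 424+163+124 - 32-24-9 + 1 = 647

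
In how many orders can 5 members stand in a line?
5! = 120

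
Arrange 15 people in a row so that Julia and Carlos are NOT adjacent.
Total - adjacent = 15! - (15-1)!×2 = 1307674368000 - 174356582400 = 1133317785600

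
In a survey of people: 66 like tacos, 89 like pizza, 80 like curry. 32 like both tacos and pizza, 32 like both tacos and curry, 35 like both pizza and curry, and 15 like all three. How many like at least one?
|A∪B∪C| = 66+89+80-32-32-35+15 = 151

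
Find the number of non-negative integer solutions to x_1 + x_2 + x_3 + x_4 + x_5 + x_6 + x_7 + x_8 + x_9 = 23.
C(23+9-1, 9-1) = C(31, 8) = 7888725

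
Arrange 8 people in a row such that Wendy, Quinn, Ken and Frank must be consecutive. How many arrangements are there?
Treat the 4 as one block: (8-4+1)! × 4! = 120 × 24 = 2880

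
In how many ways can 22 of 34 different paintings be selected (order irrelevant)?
C(34,22) = 34!/(22!×12!) = 548354040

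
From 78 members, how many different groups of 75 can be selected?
C(78,75) = 78!/(75!×3!) = 76076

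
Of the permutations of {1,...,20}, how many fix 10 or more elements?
Exactly j fixed points: C(20,j)·!(20-j); sum over j ≥ 10 (derangement numbers via !m = (m-1)·(!(m-1) + !(m-2)): !0..!10 = 1, 0, 1, 2, 9, 44, 265, 1854, 14833, 133496, 1334961). Σ_{j=10}^{20} C(20,j)·!(20-j) = C(20,10)·!10 + C(20,11)·!9 + C(20,12)·!8 + C(20,13)·!7 + C(20,14)·!6 + C(20,15)·!5 + C(20,16)·!4 + C(20,17)·!3 + C(20,18)·!2 + C(20,19)·!1 + C(20,20)·!0 = 184756·1334961 + 167960·133496 + 125970·14833 + 77520·1854 + 38760·265 + 15504·44 + 4845·9 + 1140·2 + 190·1 + 20·0 + 1·1 = 271087277418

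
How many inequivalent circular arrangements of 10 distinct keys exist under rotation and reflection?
(10-1)!/2 = 362880/2 = 181440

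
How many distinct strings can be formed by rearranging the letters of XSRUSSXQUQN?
11! / (1! × 3! × 1! × 2! × 2! × 2!) = 831600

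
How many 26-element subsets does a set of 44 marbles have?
C(44,26) = 44!/(26!×18!) = 1029530696964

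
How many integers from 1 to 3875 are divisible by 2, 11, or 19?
⌊3875/2⌋+⌊3875/11⌋+⌊3875/19⌋ - ⌊3875/22⌋-⌊3875/38⌋-⌊3875/209⌋ + ⌊3875/418⌋ = 1937+352+203 - 176-101-18 + 9 = 2206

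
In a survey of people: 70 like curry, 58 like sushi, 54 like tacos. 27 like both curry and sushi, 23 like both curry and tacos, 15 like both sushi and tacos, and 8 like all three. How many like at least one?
|A∪B∪C| = 70+58+54-27-23-15+8 = 125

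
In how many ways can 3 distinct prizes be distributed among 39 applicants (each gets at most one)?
P(39,3) = 39!/(39-3)! = 54834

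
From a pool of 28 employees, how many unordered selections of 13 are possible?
C(28,13) = 28!/(13!×15!) = 37442160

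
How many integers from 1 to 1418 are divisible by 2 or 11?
⌊1418/2⌋ + ⌊1418/11⌋ - ⌊1418/22⌋ = 709 + 128 - 64 = 773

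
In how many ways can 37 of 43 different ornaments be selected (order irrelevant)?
C(43,37) = 43!/(37!×6!) = 6096454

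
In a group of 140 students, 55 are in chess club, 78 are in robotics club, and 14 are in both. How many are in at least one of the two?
|A∪B| = |A| + |B| - |A∩B| = 55 + 78 - 14 = 119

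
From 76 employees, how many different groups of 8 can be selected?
C(76,8) = 76!/(8!×68!) = 18855883575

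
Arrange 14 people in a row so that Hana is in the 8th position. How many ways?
Fix one position: (14-1)! = 6227020800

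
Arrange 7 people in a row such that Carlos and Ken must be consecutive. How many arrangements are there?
Treat the 2 as one block: (7-2+1)! × 2! = 720 × 2 = 1440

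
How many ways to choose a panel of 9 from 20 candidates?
C(20,9) = 20!/(9!×11!) = 167960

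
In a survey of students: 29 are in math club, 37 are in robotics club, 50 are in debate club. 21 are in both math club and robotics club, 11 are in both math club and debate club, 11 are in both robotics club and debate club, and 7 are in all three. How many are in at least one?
|A∪B∪C| = 29+37+50-21-11-11+7 = 80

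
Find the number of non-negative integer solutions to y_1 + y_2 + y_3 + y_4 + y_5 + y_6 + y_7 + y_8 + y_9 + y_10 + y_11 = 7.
C(7+11-1, 11-1) = C(17, 10) = 19448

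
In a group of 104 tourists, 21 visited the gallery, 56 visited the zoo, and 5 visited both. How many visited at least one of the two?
|A∪B| = |A| + |B| - |A∩B| = 21 + 56 - 5 = 72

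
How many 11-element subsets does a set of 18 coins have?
C(18,11) = 18!/(11!×7!) = 31824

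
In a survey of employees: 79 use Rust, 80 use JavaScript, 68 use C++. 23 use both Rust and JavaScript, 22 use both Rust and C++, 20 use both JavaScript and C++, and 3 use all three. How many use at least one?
|A∪B∪C| = 79+80+68-23-22-20+3 = 165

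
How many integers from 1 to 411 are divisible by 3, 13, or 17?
⌊411/3⌋+⌊411/13⌋+⌊411/17⌋ - ⌊411/39⌋-⌊411/51⌋-⌊411/221⌋ + ⌊411/663⌋ = 137+31+24 - 10-8-1 + 0 = 173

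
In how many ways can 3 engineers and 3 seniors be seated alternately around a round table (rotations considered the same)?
Fix one of the engineers: (3-1)! ways for the remaining engineers, × 3! ways for the seniors = 2 × 6 = 12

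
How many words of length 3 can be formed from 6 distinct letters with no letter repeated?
P(6,3) = 6!/(6-3)! = 120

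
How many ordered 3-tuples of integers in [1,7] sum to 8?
Coefficient of x^8 in (x + x² + ... + x^7)^3. By inclusion-exclusion on dice exceeding 7: Σ_j (-1)^j C(3,j)·C(8-1-7j, 2) = C(3,0)·C(7,2) = 1·21 = 21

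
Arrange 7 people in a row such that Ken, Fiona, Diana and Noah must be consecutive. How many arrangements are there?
Treat the 4 as one block: (7-4+1)! × 4! = 24 × 24 = 576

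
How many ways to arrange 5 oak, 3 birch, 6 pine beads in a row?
14! / (5! × 3! × 6!) = 168168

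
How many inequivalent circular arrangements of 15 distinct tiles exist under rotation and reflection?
(15-1)!/2 = 87178291200/2 = 43589145600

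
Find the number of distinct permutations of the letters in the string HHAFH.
5! / (1! × 3! × 1!) = 20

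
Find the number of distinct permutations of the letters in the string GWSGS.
5! / (1! × 2! × 2!) = 30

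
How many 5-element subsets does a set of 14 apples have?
C(14,5) = 14!/(5!×9!) = 2002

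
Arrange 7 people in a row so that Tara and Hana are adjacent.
Treat as block: (7-1)! × 2! = 720 × 2 = 1440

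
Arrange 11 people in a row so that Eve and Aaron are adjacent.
Treat as block: (11-1)! × 2! = 3628800 × 2 = 7257600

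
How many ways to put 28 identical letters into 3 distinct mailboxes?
C(28+3-1, 3-1) = C(30, 2) = 435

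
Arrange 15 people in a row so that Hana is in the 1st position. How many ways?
Fix one position: (15-1)! = 87178291200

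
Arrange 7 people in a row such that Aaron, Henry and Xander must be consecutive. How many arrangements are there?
Treat the 3 as one block: (7-3+1)! × 3! = 120 × 6 = 720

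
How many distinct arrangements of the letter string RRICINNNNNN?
11! / (2! × 2! × 1! × 6!) = 13860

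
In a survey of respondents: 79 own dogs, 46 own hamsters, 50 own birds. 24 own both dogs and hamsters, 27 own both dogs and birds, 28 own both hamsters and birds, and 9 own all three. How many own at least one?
|A∪B∪C| = 79+46+50-24-27-28+9 = 105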